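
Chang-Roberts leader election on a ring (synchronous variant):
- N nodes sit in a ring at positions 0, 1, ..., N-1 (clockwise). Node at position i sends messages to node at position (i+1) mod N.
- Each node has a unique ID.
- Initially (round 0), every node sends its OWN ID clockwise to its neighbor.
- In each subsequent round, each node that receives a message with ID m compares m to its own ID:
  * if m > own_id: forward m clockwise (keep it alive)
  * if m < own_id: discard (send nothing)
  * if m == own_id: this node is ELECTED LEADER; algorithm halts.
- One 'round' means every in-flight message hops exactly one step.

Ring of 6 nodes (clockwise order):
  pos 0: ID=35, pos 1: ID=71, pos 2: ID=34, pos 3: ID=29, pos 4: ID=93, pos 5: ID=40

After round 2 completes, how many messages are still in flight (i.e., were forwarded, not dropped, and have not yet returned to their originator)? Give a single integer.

Answer: 2

Derivation:
Round 1: pos1(id71) recv 35: drop; pos2(id34) recv 71: fwd; pos3(id29) recv 34: fwd; pos4(id93) recv 29: drop; pos5(id40) recv 93: fwd; pos0(id35) recv 40: fwd
Round 2: pos3(id29) recv 71: fwd; pos4(id93) recv 34: drop; pos0(id35) recv 93: fwd; pos1(id71) recv 40: drop
After round 2: 2 messages still in flight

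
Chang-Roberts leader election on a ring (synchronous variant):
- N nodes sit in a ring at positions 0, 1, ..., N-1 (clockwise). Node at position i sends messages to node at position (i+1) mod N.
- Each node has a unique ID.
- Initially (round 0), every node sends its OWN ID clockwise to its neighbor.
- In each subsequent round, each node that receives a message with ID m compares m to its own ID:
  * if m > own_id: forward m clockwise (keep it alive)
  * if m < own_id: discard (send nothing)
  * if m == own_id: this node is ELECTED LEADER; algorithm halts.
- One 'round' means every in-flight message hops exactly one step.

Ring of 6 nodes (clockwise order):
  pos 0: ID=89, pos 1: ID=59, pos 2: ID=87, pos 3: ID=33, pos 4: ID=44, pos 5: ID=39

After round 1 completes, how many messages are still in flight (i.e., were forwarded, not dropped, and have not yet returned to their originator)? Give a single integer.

Answer: 3

Derivation:
Round 1: pos1(id59) recv 89: fwd; pos2(id87) recv 59: drop; pos3(id33) recv 87: fwd; pos4(id44) recv 33: drop; pos5(id39) recv 44: fwd; pos0(id89) recv 39: drop
After round 1: 3 messages still in flight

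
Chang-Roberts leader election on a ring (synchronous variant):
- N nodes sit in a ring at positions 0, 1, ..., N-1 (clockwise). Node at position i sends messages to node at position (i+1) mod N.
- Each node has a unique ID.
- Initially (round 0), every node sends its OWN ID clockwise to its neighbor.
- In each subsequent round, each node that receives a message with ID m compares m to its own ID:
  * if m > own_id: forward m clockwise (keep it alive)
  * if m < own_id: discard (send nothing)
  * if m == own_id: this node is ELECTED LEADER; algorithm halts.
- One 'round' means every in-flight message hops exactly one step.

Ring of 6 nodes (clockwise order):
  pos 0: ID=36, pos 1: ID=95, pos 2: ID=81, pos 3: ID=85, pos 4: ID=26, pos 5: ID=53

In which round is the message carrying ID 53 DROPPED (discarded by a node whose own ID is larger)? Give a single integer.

Round 1: pos1(id95) recv 36: drop; pos2(id81) recv 95: fwd; pos3(id85) recv 81: drop; pos4(id26) recv 85: fwd; pos5(id53) recv 26: drop; pos0(id36) recv 53: fwd
Round 2: pos3(id85) recv 95: fwd; pos5(id53) recv 85: fwd; pos1(id95) recv 53: drop
Round 3: pos4(id26) recv 95: fwd; pos0(id36) recv 85: fwd
Round 4: pos5(id53) recv 95: fwd; pos1(id95) recv 85: drop
Round 5: pos0(id36) recv 95: fwd
Round 6: pos1(id95) recv 95: ELECTED
Message ID 53 originates at pos 5; dropped at pos 1 in round 2

Answer: 2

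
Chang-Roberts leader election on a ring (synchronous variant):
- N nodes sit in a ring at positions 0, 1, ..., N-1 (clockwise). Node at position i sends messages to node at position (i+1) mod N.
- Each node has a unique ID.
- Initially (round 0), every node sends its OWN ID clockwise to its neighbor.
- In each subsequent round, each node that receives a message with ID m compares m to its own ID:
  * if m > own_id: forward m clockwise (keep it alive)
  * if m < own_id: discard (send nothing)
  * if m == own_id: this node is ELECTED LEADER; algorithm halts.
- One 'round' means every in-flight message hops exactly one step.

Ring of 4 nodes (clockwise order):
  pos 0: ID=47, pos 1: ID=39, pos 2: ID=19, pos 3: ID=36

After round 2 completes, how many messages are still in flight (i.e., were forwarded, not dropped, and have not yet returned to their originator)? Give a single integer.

Round 1: pos1(id39) recv 47: fwd; pos2(id19) recv 39: fwd; pos3(id36) recv 19: drop; pos0(id47) recv 36: drop
Round 2: pos2(id19) recv 47: fwd; pos3(id36) recv 39: fwd
After round 2: 2 messages still in flight

Answer: 2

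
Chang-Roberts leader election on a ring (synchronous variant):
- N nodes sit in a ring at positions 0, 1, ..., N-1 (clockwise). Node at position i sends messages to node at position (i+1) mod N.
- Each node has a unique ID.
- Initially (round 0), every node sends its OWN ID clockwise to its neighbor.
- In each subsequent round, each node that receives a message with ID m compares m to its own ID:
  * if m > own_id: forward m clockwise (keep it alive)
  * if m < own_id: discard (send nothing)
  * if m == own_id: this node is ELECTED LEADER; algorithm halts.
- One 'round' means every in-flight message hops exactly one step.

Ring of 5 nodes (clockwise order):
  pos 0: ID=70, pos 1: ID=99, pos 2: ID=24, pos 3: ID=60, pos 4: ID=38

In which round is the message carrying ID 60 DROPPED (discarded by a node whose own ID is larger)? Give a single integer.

Answer: 2

Derivation:
Round 1: pos1(id99) recv 70: drop; pos2(id24) recv 99: fwd; pos3(id60) recv 24: drop; pos4(id38) recv 60: fwd; pos0(id70) recv 38: drop
Round 2: pos3(id60) recv 99: fwd; pos0(id70) recv 60: drop
Round 3: pos4(id38) recv 99: fwd
Round 4: pos0(id70) recv 99: fwd
Round 5: pos1(id99) recv 99: ELECTED
Message ID 60 originates at pos 3; dropped at pos 0 in round 2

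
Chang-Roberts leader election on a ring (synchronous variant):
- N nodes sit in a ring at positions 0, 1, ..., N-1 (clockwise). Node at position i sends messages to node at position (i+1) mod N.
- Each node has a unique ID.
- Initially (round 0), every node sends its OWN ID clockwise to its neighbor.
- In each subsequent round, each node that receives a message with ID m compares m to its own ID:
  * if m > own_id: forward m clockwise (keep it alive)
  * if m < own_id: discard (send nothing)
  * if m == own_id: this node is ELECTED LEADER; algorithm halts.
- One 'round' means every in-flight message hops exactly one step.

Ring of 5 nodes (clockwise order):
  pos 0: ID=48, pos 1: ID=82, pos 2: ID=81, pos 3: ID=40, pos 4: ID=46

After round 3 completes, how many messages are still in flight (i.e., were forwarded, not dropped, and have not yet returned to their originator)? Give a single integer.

Answer: 2

Derivation:
Round 1: pos1(id82) recv 48: drop; pos2(id81) recv 82: fwd; pos3(id40) recv 81: fwd; pos4(id46) recv 40: drop; pos0(id48) recv 46: drop
Round 2: pos3(id40) recv 82: fwd; pos4(id46) recv 81: fwd
Round 3: pos4(id46) recv 82: fwd; pos0(id48) recv 81: fwd
After round 3: 2 messages still in flight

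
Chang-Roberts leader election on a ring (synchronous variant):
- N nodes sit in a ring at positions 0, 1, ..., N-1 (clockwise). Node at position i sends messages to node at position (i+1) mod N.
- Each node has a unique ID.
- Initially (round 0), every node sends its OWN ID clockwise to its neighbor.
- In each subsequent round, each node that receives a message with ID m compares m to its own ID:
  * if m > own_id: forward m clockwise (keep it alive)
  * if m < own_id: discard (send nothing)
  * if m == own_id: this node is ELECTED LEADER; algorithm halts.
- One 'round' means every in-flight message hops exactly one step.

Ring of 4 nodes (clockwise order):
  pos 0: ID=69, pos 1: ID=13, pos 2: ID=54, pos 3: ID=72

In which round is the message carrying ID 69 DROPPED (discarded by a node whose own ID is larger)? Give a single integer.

Round 1: pos1(id13) recv 69: fwd; pos2(id54) recv 13: drop; pos3(id72) recv 54: drop; pos0(id69) recv 72: fwd
Round 2: pos2(id54) recv 69: fwd; pos1(id13) recv 72: fwd
Round 3: pos3(id72) recv 69: drop; pos2(id54) recv 72: fwd
Round 4: pos3(id72) recv 72: ELECTED
Message ID 69 originates at pos 0; dropped at pos 3 in round 3

Answer: 3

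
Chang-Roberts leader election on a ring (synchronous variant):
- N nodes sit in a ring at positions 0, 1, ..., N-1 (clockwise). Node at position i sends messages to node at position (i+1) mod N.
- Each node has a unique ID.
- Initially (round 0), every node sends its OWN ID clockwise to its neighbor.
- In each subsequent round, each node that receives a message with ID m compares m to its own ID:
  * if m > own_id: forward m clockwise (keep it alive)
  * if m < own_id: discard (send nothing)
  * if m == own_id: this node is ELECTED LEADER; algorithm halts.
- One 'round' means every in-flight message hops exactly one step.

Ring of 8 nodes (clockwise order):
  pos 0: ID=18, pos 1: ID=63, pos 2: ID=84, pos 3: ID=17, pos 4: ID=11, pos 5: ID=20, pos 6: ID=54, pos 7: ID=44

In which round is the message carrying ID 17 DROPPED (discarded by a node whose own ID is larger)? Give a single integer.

Round 1: pos1(id63) recv 18: drop; pos2(id84) recv 63: drop; pos3(id17) recv 84: fwd; pos4(id11) recv 17: fwd; pos5(id20) recv 11: drop; pos6(id54) recv 20: drop; pos7(id44) recv 54: fwd; pos0(id18) recv 44: fwd
Round 2: pos4(id11) recv 84: fwd; pos5(id20) recv 17: drop; pos0(id18) recv 54: fwd; pos1(id63) recv 44: drop
Round 3: pos5(id20) recv 84: fwd; pos1(id63) recv 54: drop
Round 4: pos6(id54) recv 84: fwd
Round 5: pos7(id44) recv 84: fwd
Round 6: pos0(id18) recv 84: fwd
Round 7: pos1(id63) recv 84: fwd
Round 8: pos2(id84) recv 84: ELECTED
Message ID 17 originates at pos 3; dropped at pos 5 in round 2

Answer: 2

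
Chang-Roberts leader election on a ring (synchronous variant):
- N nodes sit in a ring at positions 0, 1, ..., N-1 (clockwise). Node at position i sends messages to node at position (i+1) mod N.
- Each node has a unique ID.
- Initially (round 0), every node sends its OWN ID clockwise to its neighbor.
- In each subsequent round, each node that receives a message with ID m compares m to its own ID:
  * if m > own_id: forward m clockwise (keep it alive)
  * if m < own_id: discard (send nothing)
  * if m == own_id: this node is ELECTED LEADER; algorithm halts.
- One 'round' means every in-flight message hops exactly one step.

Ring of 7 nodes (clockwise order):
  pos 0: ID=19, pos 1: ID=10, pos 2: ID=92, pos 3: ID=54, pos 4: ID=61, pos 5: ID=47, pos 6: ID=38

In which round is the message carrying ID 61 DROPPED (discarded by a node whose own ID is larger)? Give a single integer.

Answer: 5

Derivation:
Round 1: pos1(id10) recv 19: fwd; pos2(id92) recv 10: drop; pos3(id54) recv 92: fwd; pos4(id61) recv 54: drop; pos5(id47) recv 61: fwd; pos6(id38) recv 47: fwd; pos0(id19) recv 38: fwd
Round 2: pos2(id92) recv 19: drop; pos4(id61) recv 92: fwd; pos6(id38) recv 61: fwd; pos0(id19) recv 47: fwd; pos1(id10) recv 38: fwd
Round 3: pos5(id47) recv 92: fwd; pos0(id19) recv 61: fwd; pos1(id10) recv 47: fwd; pos2(id92) recv 38: drop
Round 4: pos6(id38) recv 92: fwd; pos1(id10) recv 61: fwd; pos2(id92) recv 47: drop
Round 5: pos0(id19) recv 92: fwd; pos2(id92) recv 61: drop
Round 6: pos1(id10) recv 92: fwd
Round 7: pos2(id92) recv 92: ELECTED
Message ID 61 originates at pos 4; dropped at pos 2 in round 5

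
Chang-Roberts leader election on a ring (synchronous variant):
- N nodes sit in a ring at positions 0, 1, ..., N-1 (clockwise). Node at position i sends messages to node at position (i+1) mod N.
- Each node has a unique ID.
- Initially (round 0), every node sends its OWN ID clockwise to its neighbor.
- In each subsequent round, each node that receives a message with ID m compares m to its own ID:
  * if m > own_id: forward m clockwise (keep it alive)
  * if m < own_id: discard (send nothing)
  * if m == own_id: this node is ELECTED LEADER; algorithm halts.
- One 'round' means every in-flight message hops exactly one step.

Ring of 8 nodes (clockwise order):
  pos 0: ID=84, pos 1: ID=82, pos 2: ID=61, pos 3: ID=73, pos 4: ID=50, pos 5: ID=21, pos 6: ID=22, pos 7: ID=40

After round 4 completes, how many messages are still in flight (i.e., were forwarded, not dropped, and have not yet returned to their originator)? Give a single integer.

Answer: 3

Derivation:
Round 1: pos1(id82) recv 84: fwd; pos2(id61) recv 82: fwd; pos3(id73) recv 61: drop; pos4(id50) recv 73: fwd; pos5(id21) recv 50: fwd; pos6(id22) recv 21: drop; pos7(id40) recv 22: drop; pos0(id84) recv 40: drop
Round 2: pos2(id61) recv 84: fwd; pos3(id73) recv 82: fwd; pos5(id21) recv 73: fwd; pos6(id22) recv 50: fwd
Round 3: pos3(id73) recv 84: fwd; pos4(id50) recv 82: fwd; pos6(id22) recv 73: fwd; pos7(id40) recv 50: fwd
Round 4: pos4(id50) recv 84: fwd; pos5(id21) recv 82: fwd; pos7(id40) recv 73: fwd; pos0(id84) recv 50: drop
After round 4: 3 messages still in flight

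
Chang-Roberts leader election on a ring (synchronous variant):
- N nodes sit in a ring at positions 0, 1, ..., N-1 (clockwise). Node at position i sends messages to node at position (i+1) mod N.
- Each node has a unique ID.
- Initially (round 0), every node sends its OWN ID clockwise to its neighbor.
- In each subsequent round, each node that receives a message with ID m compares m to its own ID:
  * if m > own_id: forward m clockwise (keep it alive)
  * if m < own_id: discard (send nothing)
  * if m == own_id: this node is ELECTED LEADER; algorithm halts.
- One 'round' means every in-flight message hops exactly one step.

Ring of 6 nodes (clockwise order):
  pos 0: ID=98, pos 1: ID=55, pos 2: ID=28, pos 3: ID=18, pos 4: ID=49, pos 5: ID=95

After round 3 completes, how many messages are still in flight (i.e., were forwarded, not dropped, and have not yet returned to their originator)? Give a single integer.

Answer: 2

Derivation:
Round 1: pos1(id55) recv 98: fwd; pos2(id28) recv 55: fwd; pos3(id18) recv 28: fwd; pos4(id49) recv 18: drop; pos5(id95) recv 49: drop; pos0(id98) recv 95: drop
Round 2: pos2(id28) recv 98: fwd; pos3(id18) recv 55: fwd; pos4(id49) recv 28: drop
Round 3: pos3(id18) recv 98: fwd; pos4(id49) recv 55: fwd
After round 3: 2 messages still in flight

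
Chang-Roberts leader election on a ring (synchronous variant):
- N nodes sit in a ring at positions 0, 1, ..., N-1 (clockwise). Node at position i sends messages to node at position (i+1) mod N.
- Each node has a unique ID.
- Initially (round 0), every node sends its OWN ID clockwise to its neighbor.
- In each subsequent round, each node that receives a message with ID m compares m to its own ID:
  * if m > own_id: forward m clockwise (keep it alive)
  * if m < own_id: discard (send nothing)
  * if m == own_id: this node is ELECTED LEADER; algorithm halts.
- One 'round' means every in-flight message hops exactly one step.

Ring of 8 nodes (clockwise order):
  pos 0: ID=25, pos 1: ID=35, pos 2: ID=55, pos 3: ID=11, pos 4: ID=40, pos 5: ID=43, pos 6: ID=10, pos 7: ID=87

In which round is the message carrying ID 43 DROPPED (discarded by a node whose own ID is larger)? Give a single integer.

Round 1: pos1(id35) recv 25: drop; pos2(id55) recv 35: drop; pos3(id11) recv 55: fwd; pos4(id40) recv 11: drop; pos5(id43) recv 40: drop; pos6(id10) recv 43: fwd; pos7(id87) recv 10: drop; pos0(id25) recv 87: fwd
Round 2: pos4(id40) recv 55: fwd; pos7(id87) recv 43: drop; pos1(id35) recv 87: fwd
Round 3: pos5(id43) recv 55: fwd; pos2(id55) recv 87: fwd
Round 4: pos6(id10) recv 55: fwd; pos3(id11) recv 87: fwd
Round 5: pos7(id87) recv 55: drop; pos4(id40) recv 87: fwd
Round 6: pos5(id43) recv 87: fwd
Round 7: pos6(id10) recv 87: fwd
Round 8: pos7(id87) recv 87: ELECTED
Message ID 43 originates at pos 5; dropped at pos 7 in round 2

Answer: 2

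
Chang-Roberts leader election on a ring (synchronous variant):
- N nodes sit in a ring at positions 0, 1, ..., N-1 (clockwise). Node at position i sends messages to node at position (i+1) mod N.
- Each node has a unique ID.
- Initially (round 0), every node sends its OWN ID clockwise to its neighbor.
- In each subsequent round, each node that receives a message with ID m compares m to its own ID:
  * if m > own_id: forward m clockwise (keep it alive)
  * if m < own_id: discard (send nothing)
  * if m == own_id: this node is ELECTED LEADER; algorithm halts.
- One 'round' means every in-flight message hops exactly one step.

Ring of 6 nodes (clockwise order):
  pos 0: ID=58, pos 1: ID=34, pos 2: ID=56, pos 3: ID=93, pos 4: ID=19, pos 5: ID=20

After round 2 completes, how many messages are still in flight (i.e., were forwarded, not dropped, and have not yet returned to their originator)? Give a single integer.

Round 1: pos1(id34) recv 58: fwd; pos2(id56) recv 34: drop; pos3(id93) recv 56: drop; pos4(id19) recv 93: fwd; pos5(id20) recv 19: drop; pos0(id58) recv 20: drop
Round 2: pos2(id56) recv 58: fwd; pos5(id20) recv 93: fwd
After round 2: 2 messages still in flight

Answer: 2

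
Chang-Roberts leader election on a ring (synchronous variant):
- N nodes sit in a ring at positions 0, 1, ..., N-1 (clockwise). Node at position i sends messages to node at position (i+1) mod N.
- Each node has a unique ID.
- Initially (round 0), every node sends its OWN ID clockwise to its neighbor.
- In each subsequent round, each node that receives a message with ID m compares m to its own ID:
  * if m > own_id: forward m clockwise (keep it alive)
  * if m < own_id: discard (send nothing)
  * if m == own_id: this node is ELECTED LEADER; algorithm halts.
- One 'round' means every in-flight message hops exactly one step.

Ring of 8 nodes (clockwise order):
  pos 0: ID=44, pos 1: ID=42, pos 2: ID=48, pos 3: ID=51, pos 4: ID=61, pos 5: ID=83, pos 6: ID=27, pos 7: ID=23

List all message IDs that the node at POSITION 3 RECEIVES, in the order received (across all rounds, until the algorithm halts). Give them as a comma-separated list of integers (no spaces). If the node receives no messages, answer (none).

Round 1: pos1(id42) recv 44: fwd; pos2(id48) recv 42: drop; pos3(id51) recv 48: drop; pos4(id61) recv 51: drop; pos5(id83) recv 61: drop; pos6(id27) recv 83: fwd; pos7(id23) recv 27: fwd; pos0(id44) recv 23: drop
Round 2: pos2(id48) recv 44: drop; pos7(id23) recv 83: fwd; pos0(id44) recv 27: drop
Round 3: pos0(id44) recv 83: fwd
Round 4: pos1(id42) recv 83: fwd
Round 5: pos2(id48) recv 83: fwd
Round 6: pos3(id51) recv 83: fwd
Round 7: pos4(id61) recv 83: fwd
Round 8: pos5(id83) recv 83: ELECTED

Answer: 48,83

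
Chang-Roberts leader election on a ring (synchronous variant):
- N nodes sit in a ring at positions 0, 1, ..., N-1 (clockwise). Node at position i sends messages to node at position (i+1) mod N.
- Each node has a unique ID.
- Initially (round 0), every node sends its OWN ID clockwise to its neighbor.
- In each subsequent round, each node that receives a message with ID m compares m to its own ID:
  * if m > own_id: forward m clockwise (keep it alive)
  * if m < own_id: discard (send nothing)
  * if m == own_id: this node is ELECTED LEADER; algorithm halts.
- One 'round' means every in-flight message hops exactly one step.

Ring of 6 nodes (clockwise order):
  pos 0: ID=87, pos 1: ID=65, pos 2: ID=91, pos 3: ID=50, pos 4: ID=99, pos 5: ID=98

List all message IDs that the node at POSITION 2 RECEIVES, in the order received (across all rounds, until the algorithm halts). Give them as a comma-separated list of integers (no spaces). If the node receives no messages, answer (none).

Round 1: pos1(id65) recv 87: fwd; pos2(id91) recv 65: drop; pos3(id50) recv 91: fwd; pos4(id99) recv 50: drop; pos5(id98) recv 99: fwd; pos0(id87) recv 98: fwd
Round 2: pos2(id91) recv 87: drop; pos4(id99) recv 91: drop; pos0(id87) recv 99: fwd; pos1(id65) recv 98: fwd
Round 3: pos1(id65) recv 99: fwd; pos2(id91) recv 98: fwd
Round 4: pos2(id91) recv 99: fwd; pos3(id50) recv 98: fwd
Round 5: pos3(id50) recv 99: fwd; pos4(id99) recv 98: drop
Round 6: pos4(id99) recv 99: ELECTED

Answer: 65,87,98,99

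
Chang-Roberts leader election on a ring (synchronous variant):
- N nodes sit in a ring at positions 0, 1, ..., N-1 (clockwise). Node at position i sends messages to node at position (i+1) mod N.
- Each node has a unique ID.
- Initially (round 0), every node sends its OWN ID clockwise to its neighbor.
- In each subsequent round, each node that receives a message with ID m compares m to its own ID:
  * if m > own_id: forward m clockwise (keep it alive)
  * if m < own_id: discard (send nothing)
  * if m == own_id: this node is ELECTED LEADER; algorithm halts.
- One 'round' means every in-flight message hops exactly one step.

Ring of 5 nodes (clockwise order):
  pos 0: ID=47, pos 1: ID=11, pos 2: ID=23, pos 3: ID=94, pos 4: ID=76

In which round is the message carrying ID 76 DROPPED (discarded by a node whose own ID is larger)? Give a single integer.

Answer: 4

Derivation:
Round 1: pos1(id11) recv 47: fwd; pos2(id23) recv 11: drop; pos3(id94) recv 23: drop; pos4(id76) recv 94: fwd; pos0(id47) recv 76: fwd
Round 2: pos2(id23) recv 47: fwd; pos0(id47) recv 94: fwd; pos1(id11) recv 76: fwd
Round 3: pos3(id94) recv 47: drop; pos1(id11) recv 94: fwd; pos2(id23) recv 76: fwd
Round 4: pos2(id23) recv 94: fwd; pos3(id94) recv 76: drop
Round 5: pos3(id94) recv 94: ELECTED
Message ID 76 originates at pos 4; dropped at pos 3 in round 4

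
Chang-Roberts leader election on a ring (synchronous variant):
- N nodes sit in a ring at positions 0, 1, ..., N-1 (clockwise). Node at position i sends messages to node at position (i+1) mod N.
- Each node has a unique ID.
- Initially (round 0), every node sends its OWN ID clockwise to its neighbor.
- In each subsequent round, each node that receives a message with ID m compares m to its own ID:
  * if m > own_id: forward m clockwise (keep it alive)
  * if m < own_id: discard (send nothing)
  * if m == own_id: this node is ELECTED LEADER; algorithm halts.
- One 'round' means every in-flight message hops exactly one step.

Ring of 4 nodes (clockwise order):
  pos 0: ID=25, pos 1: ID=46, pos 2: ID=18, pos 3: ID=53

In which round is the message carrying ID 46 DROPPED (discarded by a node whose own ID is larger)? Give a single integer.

Round 1: pos1(id46) recv 25: drop; pos2(id18) recv 46: fwd; pos3(id53) recv 18: drop; pos0(id25) recv 53: fwd
Round 2: pos3(id53) recv 46: drop; pos1(id46) recv 53: fwd
Round 3: pos2(id18) recv 53: fwd
Round 4: pos3(id53) recv 53: ELECTED
Message ID 46 originates at pos 1; dropped at pos 3 in round 2

Answer: 2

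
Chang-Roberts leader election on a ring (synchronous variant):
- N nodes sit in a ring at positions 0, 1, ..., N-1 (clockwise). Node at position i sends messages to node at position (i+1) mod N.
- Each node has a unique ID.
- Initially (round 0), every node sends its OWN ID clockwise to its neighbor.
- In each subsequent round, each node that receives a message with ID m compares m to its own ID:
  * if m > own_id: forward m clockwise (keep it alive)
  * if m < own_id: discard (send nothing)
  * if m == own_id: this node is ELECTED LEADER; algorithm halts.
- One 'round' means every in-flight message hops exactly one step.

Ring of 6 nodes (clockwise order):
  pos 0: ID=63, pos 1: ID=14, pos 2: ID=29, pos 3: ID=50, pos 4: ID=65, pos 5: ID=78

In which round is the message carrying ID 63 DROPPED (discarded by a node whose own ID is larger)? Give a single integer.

Round 1: pos1(id14) recv 63: fwd; pos2(id29) recv 14: drop; pos3(id50) recv 29: drop; pos4(id65) recv 50: drop; pos5(id78) recv 65: drop; pos0(id63) recv 78: fwd
Round 2: pos2(id29) recv 63: fwd; pos1(id14) recv 78: fwd
Round 3: pos3(id50) recv 63: fwd; pos2(id29) recv 78: fwd
Round 4: pos4(id65) recv 63: drop; pos3(id50) recv 78: fwd
Round 5: pos4(id65) recv 78: fwd
Round 6: pos5(id78) recv 78: ELECTED
Message ID 63 originates at pos 0; dropped at pos 4 in round 4

Answer: 4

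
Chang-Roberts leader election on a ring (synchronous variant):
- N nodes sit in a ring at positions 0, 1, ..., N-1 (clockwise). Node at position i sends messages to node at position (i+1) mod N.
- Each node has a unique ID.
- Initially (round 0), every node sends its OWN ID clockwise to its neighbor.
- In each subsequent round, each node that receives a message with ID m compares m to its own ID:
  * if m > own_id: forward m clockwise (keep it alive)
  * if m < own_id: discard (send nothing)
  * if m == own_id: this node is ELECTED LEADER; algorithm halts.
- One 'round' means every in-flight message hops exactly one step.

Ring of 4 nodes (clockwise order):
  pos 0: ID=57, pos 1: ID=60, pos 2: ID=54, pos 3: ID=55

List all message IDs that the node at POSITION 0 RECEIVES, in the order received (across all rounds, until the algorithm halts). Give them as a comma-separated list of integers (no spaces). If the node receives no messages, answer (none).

Round 1: pos1(id60) recv 57: drop; pos2(id54) recv 60: fwd; pos3(id55) recv 54: drop; pos0(id57) recv 55: drop
Round 2: pos3(id55) recv 60: fwd
Round 3: pos0(id57) recv 60: fwd
Round 4: pos1(id60) recv 60: ELECTED

Answer: 55,60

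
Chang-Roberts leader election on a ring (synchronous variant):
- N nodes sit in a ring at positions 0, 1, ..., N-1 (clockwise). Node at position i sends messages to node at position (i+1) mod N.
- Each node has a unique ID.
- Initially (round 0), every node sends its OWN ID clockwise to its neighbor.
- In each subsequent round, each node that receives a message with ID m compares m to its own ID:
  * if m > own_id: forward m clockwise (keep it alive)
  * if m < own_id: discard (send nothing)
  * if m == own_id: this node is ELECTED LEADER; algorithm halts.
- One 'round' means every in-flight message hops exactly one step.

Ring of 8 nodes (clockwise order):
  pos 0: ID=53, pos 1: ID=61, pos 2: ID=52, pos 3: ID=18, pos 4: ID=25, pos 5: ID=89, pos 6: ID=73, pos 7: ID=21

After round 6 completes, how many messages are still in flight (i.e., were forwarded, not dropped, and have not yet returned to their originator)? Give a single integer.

Answer: 2

Derivation:
Round 1: pos1(id61) recv 53: drop; pos2(id52) recv 61: fwd; pos3(id18) recv 52: fwd; pos4(id25) recv 18: drop; pos5(id89) recv 25: drop; pos6(id73) recv 89: fwd; pos7(id21) recv 73: fwd; pos0(id53) recv 21: drop
Round 2: pos3(id18) recv 61: fwd; pos4(id25) recv 52: fwd; pos7(id21) recv 89: fwd; pos0(id53) recv 73: fwd
Round 3: pos4(id25) recv 61: fwd; pos5(id89) recv 52: drop; pos0(id53) recv 89: fwd; pos1(id61) recv 73: fwd
Round 4: pos5(id89) recv 61: drop; pos1(id61) recv 89: fwd; pos2(id52) recv 73: fwd
Round 5: pos2(id52) recv 89: fwd; pos3(id18) recv 73: fwd
Round 6: pos3(id18) recv 89: fwd; pos4(id25) recv 73: fwd
After round 6: 2 messages still in flight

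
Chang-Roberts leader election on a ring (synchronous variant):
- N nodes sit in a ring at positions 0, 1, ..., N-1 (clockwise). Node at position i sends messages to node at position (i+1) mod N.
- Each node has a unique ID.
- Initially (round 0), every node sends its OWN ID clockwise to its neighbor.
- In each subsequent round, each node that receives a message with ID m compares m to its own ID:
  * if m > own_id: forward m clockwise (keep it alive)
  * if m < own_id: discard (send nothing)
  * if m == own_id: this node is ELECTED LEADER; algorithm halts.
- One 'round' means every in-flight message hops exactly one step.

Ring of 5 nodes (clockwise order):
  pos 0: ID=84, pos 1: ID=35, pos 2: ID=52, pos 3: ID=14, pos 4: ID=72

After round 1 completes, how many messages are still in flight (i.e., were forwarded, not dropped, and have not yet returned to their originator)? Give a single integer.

Round 1: pos1(id35) recv 84: fwd; pos2(id52) recv 35: drop; pos3(id14) recv 52: fwd; pos4(id72) recv 14: drop; pos0(id84) recv 72: drop
After round 1: 2 messages still in flight

Answer: 2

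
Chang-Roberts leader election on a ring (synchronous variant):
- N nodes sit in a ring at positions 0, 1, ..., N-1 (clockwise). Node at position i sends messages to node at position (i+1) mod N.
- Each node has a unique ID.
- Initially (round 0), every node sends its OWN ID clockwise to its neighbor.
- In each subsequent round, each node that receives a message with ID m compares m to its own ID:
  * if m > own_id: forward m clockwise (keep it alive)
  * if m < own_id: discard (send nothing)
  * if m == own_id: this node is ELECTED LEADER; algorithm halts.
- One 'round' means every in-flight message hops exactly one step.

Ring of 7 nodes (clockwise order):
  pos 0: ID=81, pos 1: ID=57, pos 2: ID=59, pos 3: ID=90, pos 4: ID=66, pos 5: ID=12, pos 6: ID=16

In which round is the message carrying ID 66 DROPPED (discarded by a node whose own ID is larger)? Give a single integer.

Round 1: pos1(id57) recv 81: fwd; pos2(id59) recv 57: drop; pos3(id90) recv 59: drop; pos4(id66) recv 90: fwd; pos5(id12) recv 66: fwd; pos6(id16) recv 12: drop; pos0(id81) recv 16: drop
Round 2: pos2(id59) recv 81: fwd; pos5(id12) recv 90: fwd; pos6(id16) recv 66: fwd
Round 3: pos3(id90) recv 81: drop; pos6(id16) recv 90: fwd; pos0(id81) recv 66: drop
Round 4: pos0(id81) recv 90: fwd
Round 5: pos1(id57) recv 90: fwd
Round 6: pos2(id59) recv 90: fwd
Round 7: pos3(id90) recv 90: ELECTED
Message ID 66 originates at pos 4; dropped at pos 0 in round 3

Answer: 3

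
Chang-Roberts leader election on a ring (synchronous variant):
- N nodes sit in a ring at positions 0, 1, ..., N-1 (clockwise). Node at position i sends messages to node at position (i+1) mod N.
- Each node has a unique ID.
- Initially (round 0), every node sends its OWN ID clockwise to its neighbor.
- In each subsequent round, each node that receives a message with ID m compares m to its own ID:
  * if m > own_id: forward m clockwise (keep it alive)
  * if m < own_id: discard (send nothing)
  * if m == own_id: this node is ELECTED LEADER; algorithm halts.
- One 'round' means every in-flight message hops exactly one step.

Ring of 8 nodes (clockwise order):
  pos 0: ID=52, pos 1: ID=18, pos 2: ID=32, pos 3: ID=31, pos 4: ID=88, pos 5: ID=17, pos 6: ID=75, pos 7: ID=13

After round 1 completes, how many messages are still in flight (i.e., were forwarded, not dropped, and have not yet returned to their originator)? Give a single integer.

Round 1: pos1(id18) recv 52: fwd; pos2(id32) recv 18: drop; pos3(id31) recv 32: fwd; pos4(id88) recv 31: drop; pos5(id17) recv 88: fwd; pos6(id75) recv 17: drop; pos7(id13) recv 75: fwd; pos0(id52) recv 13: drop
After round 1: 4 messages still in flight

Answer: 4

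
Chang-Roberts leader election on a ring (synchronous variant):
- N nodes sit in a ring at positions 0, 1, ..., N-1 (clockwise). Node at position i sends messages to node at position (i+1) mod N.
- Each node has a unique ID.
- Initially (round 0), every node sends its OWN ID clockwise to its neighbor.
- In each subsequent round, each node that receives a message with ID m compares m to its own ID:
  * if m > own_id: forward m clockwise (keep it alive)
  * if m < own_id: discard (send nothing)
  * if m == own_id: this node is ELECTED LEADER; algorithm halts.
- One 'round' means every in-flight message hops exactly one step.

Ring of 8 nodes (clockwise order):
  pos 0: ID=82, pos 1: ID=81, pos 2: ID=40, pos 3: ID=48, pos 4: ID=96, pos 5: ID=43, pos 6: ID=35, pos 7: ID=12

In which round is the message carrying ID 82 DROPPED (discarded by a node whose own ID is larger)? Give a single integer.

Answer: 4

Derivation:
Round 1: pos1(id81) recv 82: fwd; pos2(id40) recv 81: fwd; pos3(id48) recv 40: drop; pos4(id96) recv 48: drop; pos5(id43) recv 96: fwd; pos6(id35) recv 43: fwd; pos7(id12) recv 35: fwd; pos0(id82) recv 12: drop
Round 2: pos2(id40) recv 82: fwd; pos3(id48) recv 81: fwd; pos6(id35) recv 96: fwd; pos7(id12) recv 43: fwd; pos0(id82) recv 35: drop
Round 3: pos3(id48) recv 82: fwd; pos4(id96) recv 81: drop; pos7(id12) recv 96: fwd; pos0(id82) recv 43: drop
Round 4: pos4(id96) recv 82: drop; pos0(id82) recv 96: fwd
Round 5: pos1(id81) recv 96: fwd
Round 6: pos2(id40) recv 96: fwd
Round 7: pos3(id48) recv 96: fwd
Round 8: pos4(id96) recv 96: ELECTED
Message ID 82 originates at pos 0; dropped at pos 4 in round 4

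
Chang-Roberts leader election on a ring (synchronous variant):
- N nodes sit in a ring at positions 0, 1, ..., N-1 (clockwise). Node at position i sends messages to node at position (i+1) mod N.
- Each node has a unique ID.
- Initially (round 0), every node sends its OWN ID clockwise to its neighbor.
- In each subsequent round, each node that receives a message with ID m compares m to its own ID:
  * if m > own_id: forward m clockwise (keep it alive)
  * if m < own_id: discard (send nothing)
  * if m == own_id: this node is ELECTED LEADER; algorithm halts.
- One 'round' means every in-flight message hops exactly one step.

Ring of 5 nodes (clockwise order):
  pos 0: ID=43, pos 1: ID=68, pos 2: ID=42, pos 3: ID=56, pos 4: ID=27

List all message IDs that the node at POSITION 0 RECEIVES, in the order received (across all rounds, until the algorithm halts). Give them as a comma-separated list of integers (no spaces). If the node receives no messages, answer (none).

Answer: 27,56,68

Derivation:
Round 1: pos1(id68) recv 43: drop; pos2(id42) recv 68: fwd; pos3(id56) recv 42: drop; pos4(id27) recv 56: fwd; pos0(id43) recv 27: drop
Round 2: pos3(id56) recv 68: fwd; pos0(id43) recv 56: fwd
Round 3: pos4(id27) recv 68: fwd; pos1(id68) recv 56: drop
Round 4: pos0(id43) recv 68: fwd
Round 5: pos1(id68) recv 68: ELECTED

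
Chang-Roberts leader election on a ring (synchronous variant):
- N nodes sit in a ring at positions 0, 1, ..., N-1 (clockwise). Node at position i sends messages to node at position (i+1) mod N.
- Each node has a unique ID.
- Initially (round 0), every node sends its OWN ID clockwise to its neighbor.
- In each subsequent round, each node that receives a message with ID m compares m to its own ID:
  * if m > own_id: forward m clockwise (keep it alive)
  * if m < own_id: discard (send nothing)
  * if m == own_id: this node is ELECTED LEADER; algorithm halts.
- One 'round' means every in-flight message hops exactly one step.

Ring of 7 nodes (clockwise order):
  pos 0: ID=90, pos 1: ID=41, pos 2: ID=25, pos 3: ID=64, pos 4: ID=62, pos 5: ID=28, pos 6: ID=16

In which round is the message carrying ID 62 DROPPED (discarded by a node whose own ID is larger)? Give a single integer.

Round 1: pos1(id41) recv 90: fwd; pos2(id25) recv 41: fwd; pos3(id64) recv 25: drop; pos4(id62) recv 64: fwd; pos5(id28) recv 62: fwd; pos6(id16) recv 28: fwd; pos0(id90) recv 16: drop
Round 2: pos2(id25) recv 90: fwd; pos3(id64) recv 41: drop; pos5(id28) recv 64: fwd; pos6(id16) recv 62: fwd; pos0(id90) recv 28: drop
Round 3: pos3(id64) recv 90: fwd; pos6(id16) recv 64: fwd; pos0(id90) recv 62: drop
Round 4: pos4(id62) recv 90: fwd; pos0(id90) recv 64: drop
Round 5: pos5(id28) recv 90: fwd
Round 6: pos6(id16) recv 90: fwd
Round 7: pos0(id90) recv 90: ELECTED
Message ID 62 originates at pos 4; dropped at pos 0 in round 3

Answer: 3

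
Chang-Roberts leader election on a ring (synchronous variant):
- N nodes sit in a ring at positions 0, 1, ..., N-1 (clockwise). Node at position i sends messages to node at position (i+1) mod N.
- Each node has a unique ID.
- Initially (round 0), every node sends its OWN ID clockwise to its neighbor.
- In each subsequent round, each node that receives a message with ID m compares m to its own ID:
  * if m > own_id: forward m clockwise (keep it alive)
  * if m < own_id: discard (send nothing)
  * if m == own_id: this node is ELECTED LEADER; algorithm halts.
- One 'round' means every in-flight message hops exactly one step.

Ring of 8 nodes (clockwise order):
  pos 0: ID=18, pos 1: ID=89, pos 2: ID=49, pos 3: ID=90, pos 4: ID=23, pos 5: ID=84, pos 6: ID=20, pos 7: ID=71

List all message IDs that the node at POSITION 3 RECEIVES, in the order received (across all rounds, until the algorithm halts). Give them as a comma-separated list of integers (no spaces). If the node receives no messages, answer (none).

Round 1: pos1(id89) recv 18: drop; pos2(id49) recv 89: fwd; pos3(id90) recv 49: drop; pos4(id23) recv 90: fwd; pos5(id84) recv 23: drop; pos6(id20) recv 84: fwd; pos7(id71) recv 20: drop; pos0(id18) recv 71: fwd
Round 2: pos3(id90) recv 89: drop; pos5(id84) recv 90: fwd; pos7(id71) recv 84: fwd; pos1(id89) recv 71: drop
Round 3: pos6(id20) recv 90: fwd; pos0(id18) recv 84: fwd
Round 4: pos7(id71) recv 90: fwd; pos1(id89) recv 84: drop
Round 5: pos0(id18) recv 90: fwd
Round 6: pos1(id89) recv 90: fwd
Round 7: pos2(id49) recv 90: fwd
Round 8: pos3(id90) recv 90: ELECTED

Answer: 49,89,90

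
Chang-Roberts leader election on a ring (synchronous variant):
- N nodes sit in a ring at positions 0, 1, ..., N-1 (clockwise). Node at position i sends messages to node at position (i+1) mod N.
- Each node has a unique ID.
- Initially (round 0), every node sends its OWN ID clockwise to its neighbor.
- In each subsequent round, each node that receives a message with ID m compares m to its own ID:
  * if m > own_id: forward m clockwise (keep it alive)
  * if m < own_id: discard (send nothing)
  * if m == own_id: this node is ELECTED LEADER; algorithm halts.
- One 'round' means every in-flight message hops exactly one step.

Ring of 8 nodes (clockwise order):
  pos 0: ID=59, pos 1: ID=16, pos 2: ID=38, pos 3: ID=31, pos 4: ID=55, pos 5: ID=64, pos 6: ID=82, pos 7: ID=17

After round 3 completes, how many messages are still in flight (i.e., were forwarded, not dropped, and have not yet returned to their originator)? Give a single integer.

Answer: 2

Derivation:
Round 1: pos1(id16) recv 59: fwd; pos2(id38) recv 16: drop; pos3(id31) recv 38: fwd; pos4(id55) recv 31: drop; pos5(id64) recv 55: drop; pos6(id82) recv 64: drop; pos7(id17) recv 82: fwd; pos0(id59) recv 17: drop
Round 2: pos2(id38) recv 59: fwd; pos4(id55) recv 38: drop; pos0(id59) recv 82: fwd
Round 3: pos3(id31) recv 59: fwd; pos1(id16) recv 82: fwd
After round 3: 2 messages still in flight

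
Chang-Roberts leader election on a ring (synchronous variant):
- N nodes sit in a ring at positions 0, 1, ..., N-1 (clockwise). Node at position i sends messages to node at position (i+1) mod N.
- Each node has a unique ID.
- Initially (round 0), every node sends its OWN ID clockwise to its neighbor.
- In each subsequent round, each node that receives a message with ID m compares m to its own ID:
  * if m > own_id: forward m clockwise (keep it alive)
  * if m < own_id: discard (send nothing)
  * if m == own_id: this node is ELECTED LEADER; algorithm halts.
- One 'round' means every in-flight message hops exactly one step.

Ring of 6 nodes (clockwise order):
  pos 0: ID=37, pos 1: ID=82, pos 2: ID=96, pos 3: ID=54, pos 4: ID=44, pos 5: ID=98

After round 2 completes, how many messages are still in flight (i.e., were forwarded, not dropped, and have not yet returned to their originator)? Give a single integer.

Answer: 2

Derivation:
Round 1: pos1(id82) recv 37: drop; pos2(id96) recv 82: drop; pos3(id54) recv 96: fwd; pos4(id44) recv 54: fwd; pos5(id98) recv 44: drop; pos0(id37) recv 98: fwd
Round 2: pos4(id44) recv 96: fwd; pos5(id98) recv 54: drop; pos1(id82) recv 98: fwd
After round 2: 2 messages still in flight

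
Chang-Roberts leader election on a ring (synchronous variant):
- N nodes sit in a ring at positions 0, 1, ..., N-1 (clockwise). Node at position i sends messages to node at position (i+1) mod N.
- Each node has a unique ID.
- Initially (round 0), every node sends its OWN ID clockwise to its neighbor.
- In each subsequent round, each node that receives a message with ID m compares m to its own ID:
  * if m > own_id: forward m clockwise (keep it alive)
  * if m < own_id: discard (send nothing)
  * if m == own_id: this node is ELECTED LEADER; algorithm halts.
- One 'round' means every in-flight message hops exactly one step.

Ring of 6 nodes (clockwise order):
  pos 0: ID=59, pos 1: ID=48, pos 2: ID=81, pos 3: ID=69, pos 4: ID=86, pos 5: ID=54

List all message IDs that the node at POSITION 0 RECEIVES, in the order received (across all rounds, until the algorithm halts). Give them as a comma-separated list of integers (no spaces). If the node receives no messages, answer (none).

Round 1: pos1(id48) recv 59: fwd; pos2(id81) recv 48: drop; pos3(id69) recv 81: fwd; pos4(id86) recv 69: drop; pos5(id54) recv 86: fwd; pos0(id59) recv 54: drop
Round 2: pos2(id81) recv 59: drop; pos4(id86) recv 81: drop; pos0(id59) recv 86: fwd
Round 3: pos1(id48) recv 86: fwd
Round 4: pos2(id81) recv 86: fwd
Round 5: pos3(id69) recv 86: fwd
Round 6: pos4(id86) recv 86: ELECTED

Answer: 54,86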